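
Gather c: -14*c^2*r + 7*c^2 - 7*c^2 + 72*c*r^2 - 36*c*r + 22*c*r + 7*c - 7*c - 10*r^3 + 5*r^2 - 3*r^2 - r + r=-14*c^2*r + c*(72*r^2 - 14*r) - 10*r^3 + 2*r^2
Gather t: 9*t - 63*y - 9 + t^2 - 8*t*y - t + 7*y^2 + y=t^2 + t*(8 - 8*y) + 7*y^2 - 62*y - 9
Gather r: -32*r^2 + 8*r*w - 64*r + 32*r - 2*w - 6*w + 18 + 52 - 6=-32*r^2 + r*(8*w - 32) - 8*w + 64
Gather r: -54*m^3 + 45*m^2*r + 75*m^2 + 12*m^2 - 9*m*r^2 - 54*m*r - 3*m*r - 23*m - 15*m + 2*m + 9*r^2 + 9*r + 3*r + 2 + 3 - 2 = -54*m^3 + 87*m^2 - 36*m + r^2*(9 - 9*m) + r*(45*m^2 - 57*m + 12) + 3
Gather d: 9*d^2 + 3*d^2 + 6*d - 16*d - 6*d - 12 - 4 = 12*d^2 - 16*d - 16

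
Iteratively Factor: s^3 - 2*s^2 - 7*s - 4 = (s + 1)*(s^2 - 3*s - 4) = (s - 4)*(s + 1)*(s + 1)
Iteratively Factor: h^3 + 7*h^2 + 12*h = (h + 3)*(h^2 + 4*h) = (h + 3)*(h + 4)*(h)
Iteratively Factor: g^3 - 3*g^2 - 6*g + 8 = (g + 2)*(g^2 - 5*g + 4) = (g - 4)*(g + 2)*(g - 1)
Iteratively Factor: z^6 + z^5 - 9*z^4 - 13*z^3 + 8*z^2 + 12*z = (z + 2)*(z^5 - z^4 - 7*z^3 + z^2 + 6*z) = (z - 3)*(z + 2)*(z^4 + 2*z^3 - z^2 - 2*z) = (z - 3)*(z - 1)*(z + 2)*(z^3 + 3*z^2 + 2*z) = (z - 3)*(z - 1)*(z + 1)*(z + 2)*(z^2 + 2*z) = (z - 3)*(z - 1)*(z + 1)*(z + 2)^2*(z)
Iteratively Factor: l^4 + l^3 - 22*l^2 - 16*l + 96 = (l - 4)*(l^3 + 5*l^2 - 2*l - 24) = (l - 4)*(l + 3)*(l^2 + 2*l - 8) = (l - 4)*(l + 3)*(l + 4)*(l - 2)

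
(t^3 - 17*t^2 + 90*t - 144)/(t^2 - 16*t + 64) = (t^2 - 9*t + 18)/(t - 8)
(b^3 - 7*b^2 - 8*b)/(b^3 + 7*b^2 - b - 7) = b*(b - 8)/(b^2 + 6*b - 7)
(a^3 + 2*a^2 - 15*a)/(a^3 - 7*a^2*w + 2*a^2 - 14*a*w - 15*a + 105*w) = a/(a - 7*w)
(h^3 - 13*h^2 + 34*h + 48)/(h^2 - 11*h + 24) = (h^2 - 5*h - 6)/(h - 3)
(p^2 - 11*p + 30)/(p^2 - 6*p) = (p - 5)/p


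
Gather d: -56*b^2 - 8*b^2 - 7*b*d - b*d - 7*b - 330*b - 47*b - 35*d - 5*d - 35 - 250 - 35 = -64*b^2 - 384*b + d*(-8*b - 40) - 320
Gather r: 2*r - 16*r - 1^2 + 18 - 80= -14*r - 63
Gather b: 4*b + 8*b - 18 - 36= 12*b - 54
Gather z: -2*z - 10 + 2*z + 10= 0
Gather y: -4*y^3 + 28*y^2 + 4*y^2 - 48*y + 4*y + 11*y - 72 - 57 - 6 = -4*y^3 + 32*y^2 - 33*y - 135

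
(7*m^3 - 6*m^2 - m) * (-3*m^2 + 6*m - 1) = -21*m^5 + 60*m^4 - 40*m^3 + m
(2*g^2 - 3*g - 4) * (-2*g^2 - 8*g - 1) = -4*g^4 - 10*g^3 + 30*g^2 + 35*g + 4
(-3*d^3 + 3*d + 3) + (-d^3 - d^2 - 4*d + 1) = -4*d^3 - d^2 - d + 4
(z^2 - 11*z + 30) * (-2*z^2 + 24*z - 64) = -2*z^4 + 46*z^3 - 388*z^2 + 1424*z - 1920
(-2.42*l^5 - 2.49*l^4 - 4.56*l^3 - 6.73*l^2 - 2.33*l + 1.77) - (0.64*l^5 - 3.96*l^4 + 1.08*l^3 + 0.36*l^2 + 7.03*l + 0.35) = -3.06*l^5 + 1.47*l^4 - 5.64*l^3 - 7.09*l^2 - 9.36*l + 1.42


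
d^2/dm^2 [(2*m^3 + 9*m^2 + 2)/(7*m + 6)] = 4*(49*m^3 + 126*m^2 + 108*m + 211)/(343*m^3 + 882*m^2 + 756*m + 216)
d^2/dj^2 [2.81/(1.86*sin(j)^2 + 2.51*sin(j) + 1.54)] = (-38.885904*sin(j)^4 - 39.356298*sin(j)^3 + 72.821431*sin(j)^2 + 89.57437*sin(j) + 19.308634)/(1.86*sin(j)^2 + 2.51*sin(j) + 1.54)^3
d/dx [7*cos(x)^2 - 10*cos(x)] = 2*(5 - 7*cos(x))*sin(x)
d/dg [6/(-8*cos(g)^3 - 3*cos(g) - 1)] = 18*(8*sin(g)^2 - 9)*sin(g)/(8*cos(g)^3 + 3*cos(g) + 1)^2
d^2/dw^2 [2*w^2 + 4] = 4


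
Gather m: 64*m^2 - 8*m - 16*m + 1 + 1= 64*m^2 - 24*m + 2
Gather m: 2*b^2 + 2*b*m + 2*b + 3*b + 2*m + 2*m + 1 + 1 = 2*b^2 + 5*b + m*(2*b + 4) + 2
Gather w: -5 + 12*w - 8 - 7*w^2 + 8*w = -7*w^2 + 20*w - 13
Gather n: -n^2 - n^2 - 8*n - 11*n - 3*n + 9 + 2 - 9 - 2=-2*n^2 - 22*n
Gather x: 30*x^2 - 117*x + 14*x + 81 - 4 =30*x^2 - 103*x + 77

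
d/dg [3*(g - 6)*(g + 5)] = 6*g - 3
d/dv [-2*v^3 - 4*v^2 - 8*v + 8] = -6*v^2 - 8*v - 8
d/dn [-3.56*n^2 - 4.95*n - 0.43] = -7.12*n - 4.95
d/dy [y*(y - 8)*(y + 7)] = 3*y^2 - 2*y - 56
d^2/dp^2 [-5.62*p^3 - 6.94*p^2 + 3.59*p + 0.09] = -33.72*p - 13.88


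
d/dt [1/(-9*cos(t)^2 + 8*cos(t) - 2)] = 2*(4 - 9*cos(t))*sin(t)/(9*cos(t)^2 - 8*cos(t) + 2)^2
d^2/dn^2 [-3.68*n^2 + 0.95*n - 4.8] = -7.36000000000000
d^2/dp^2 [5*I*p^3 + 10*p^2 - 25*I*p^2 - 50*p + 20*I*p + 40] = 30*I*p + 20 - 50*I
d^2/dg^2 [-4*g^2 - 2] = -8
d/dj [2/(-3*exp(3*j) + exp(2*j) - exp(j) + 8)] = (18*exp(2*j) - 4*exp(j) + 2)*exp(j)/(3*exp(3*j) - exp(2*j) + exp(j) - 8)^2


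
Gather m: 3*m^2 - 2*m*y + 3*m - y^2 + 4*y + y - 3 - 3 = 3*m^2 + m*(3 - 2*y) - y^2 + 5*y - 6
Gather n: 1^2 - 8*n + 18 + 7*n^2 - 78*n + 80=7*n^2 - 86*n + 99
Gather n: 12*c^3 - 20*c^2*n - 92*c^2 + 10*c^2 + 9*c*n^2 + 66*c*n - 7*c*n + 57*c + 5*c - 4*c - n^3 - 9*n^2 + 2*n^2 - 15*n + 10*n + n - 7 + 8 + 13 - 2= 12*c^3 - 82*c^2 + 58*c - n^3 + n^2*(9*c - 7) + n*(-20*c^2 + 59*c - 4) + 12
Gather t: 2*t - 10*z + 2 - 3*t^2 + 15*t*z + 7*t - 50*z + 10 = -3*t^2 + t*(15*z + 9) - 60*z + 12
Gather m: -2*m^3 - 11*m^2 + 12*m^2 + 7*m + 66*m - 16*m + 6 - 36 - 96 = -2*m^3 + m^2 + 57*m - 126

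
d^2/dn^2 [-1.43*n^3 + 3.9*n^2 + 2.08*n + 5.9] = 7.8 - 8.58*n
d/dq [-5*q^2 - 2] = -10*q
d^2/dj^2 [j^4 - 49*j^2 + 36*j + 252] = 12*j^2 - 98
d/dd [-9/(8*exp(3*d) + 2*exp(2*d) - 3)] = (216*exp(d) + 36)*exp(2*d)/(8*exp(3*d) + 2*exp(2*d) - 3)^2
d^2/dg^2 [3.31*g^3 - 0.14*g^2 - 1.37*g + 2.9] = 19.86*g - 0.28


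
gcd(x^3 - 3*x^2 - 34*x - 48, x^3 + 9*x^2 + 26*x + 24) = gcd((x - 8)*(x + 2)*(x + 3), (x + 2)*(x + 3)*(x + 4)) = x^2 + 5*x + 6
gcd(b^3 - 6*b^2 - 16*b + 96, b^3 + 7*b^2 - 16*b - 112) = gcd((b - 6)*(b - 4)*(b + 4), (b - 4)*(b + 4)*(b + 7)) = b^2 - 16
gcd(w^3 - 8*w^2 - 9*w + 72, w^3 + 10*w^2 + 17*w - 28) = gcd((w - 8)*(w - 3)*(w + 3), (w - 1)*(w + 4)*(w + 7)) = 1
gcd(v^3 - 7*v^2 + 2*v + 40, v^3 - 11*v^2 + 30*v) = v - 5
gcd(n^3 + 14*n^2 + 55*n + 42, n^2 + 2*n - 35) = n + 7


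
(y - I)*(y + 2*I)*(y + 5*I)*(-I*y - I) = -I*y^4 + 6*y^3 - I*y^3 + 6*y^2 + 3*I*y^2 + 10*y + 3*I*y + 10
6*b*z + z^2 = z*(6*b + z)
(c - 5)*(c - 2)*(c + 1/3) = c^3 - 20*c^2/3 + 23*c/3 + 10/3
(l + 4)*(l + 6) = l^2 + 10*l + 24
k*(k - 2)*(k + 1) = k^3 - k^2 - 2*k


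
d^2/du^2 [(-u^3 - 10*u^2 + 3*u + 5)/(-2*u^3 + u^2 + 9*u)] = 2*(42*u^6 + 18*u^5 + 438*u^4 + 14*u^3 + 255*u^2 - 135*u - 405)/(u^3*(8*u^6 - 12*u^5 - 102*u^4 + 107*u^3 + 459*u^2 - 243*u - 729))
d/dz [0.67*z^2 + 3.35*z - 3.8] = 1.34*z + 3.35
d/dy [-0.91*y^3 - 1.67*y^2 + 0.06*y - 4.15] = -2.73*y^2 - 3.34*y + 0.06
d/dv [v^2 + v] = 2*v + 1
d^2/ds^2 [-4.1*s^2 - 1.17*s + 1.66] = -8.20000000000000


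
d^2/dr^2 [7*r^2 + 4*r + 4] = 14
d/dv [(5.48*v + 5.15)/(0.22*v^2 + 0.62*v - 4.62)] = (1.2056*v^2 + 3.3976*v - (0.44*v + 0.62)*(5.48*v + 5.15) - 25.3176)/(0.22*v^2 + 0.62*v - 4.62)^2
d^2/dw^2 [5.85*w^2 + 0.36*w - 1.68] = 11.7000000000000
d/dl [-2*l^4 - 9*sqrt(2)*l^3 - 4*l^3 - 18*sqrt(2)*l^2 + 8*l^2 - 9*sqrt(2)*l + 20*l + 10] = -8*l^3 - 27*sqrt(2)*l^2 - 12*l^2 - 36*sqrt(2)*l + 16*l - 9*sqrt(2) + 20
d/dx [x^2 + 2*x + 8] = 2*x + 2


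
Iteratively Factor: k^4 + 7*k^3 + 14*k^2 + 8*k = (k + 4)*(k^3 + 3*k^2 + 2*k) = k*(k + 4)*(k^2 + 3*k + 2) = k*(k + 2)*(k + 4)*(k + 1)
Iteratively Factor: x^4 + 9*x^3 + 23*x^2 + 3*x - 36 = (x + 3)*(x^3 + 6*x^2 + 5*x - 12) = (x + 3)*(x + 4)*(x^2 + 2*x - 3) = (x + 3)^2*(x + 4)*(x - 1)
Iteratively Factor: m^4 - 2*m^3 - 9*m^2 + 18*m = (m - 2)*(m^3 - 9*m) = m*(m - 2)*(m^2 - 9) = m*(m - 3)*(m - 2)*(m + 3)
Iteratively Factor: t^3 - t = (t)*(t^2 - 1) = t*(t + 1)*(t - 1)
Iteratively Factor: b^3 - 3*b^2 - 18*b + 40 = (b - 5)*(b^2 + 2*b - 8) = (b - 5)*(b - 2)*(b + 4)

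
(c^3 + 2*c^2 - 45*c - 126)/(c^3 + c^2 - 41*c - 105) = (c + 6)/(c + 5)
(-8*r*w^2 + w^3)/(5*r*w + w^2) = w*(-8*r + w)/(5*r + w)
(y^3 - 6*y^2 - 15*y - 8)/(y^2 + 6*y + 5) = (y^2 - 7*y - 8)/(y + 5)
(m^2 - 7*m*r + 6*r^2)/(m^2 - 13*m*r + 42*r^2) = (-m + r)/(-m + 7*r)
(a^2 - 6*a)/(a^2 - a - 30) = a/(a + 5)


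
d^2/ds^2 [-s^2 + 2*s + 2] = -2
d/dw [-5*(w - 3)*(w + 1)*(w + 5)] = -15*w^2 - 30*w + 65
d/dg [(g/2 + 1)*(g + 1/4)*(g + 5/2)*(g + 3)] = 2*g^3 + 93*g^2/8 + 163*g/8 + 157/16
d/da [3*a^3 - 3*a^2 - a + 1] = 9*a^2 - 6*a - 1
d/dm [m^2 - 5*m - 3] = 2*m - 5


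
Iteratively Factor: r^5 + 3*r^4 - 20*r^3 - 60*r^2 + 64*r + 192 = (r + 2)*(r^4 + r^3 - 22*r^2 - 16*r + 96) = (r - 4)*(r + 2)*(r^3 + 5*r^2 - 2*r - 24) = (r - 4)*(r - 2)*(r + 2)*(r^2 + 7*r + 12) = (r - 4)*(r - 2)*(r + 2)*(r + 4)*(r + 3)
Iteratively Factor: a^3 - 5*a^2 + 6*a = (a - 2)*(a^2 - 3*a) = a*(a - 2)*(a - 3)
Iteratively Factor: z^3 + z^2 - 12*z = (z - 3)*(z^2 + 4*z) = (z - 3)*(z + 4)*(z)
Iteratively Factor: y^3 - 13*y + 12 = (y - 3)*(y^2 + 3*y - 4) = (y - 3)*(y + 4)*(y - 1)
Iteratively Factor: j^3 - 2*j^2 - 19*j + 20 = (j + 4)*(j^2 - 6*j + 5) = (j - 5)*(j + 4)*(j - 1)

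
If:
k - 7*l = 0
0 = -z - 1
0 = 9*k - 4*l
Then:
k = 0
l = 0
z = -1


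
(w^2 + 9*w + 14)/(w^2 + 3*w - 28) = (w + 2)/(w - 4)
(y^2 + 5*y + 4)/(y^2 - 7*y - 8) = (y + 4)/(y - 8)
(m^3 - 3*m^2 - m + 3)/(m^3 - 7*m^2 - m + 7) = (m - 3)/(m - 7)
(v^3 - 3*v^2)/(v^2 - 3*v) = v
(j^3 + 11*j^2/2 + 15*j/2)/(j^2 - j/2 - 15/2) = j*(j + 3)/(j - 3)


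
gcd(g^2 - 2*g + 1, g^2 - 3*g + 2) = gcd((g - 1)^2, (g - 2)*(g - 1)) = g - 1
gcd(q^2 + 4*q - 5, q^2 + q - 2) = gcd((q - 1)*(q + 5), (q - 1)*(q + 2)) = q - 1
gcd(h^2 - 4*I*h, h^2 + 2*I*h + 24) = h - 4*I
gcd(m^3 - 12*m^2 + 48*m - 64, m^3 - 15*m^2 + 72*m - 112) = m^2 - 8*m + 16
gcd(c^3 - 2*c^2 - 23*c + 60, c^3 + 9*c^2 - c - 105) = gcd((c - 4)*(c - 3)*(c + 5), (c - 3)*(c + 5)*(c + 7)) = c^2 + 2*c - 15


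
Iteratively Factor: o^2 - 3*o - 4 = (o + 1)*(o - 4)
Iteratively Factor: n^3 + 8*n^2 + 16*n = (n + 4)*(n^2 + 4*n) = (n + 4)^2*(n)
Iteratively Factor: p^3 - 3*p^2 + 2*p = (p)*(p^2 - 3*p + 2) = p*(p - 1)*(p - 2)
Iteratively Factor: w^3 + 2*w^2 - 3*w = (w + 3)*(w^2 - w) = w*(w + 3)*(w - 1)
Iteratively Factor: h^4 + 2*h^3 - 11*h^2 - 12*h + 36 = (h + 3)*(h^3 - h^2 - 8*h + 12) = (h - 2)*(h + 3)*(h^2 + h - 6) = (h - 2)^2*(h + 3)*(h + 3)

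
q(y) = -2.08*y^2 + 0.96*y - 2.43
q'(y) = 0.96 - 4.16*y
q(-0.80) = -4.53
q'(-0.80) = 4.29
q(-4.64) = -51.67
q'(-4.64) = 20.26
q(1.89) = -8.05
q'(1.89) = -6.90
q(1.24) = -4.44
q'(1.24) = -4.20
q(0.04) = -2.39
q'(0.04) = 0.79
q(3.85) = -29.56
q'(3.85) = -15.06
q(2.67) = -14.69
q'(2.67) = -10.15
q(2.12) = -9.74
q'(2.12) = -7.86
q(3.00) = -18.27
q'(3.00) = -11.52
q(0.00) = -2.43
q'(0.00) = 0.96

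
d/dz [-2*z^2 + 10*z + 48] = 10 - 4*z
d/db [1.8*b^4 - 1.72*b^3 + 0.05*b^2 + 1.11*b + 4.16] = 7.2*b^3 - 5.16*b^2 + 0.1*b + 1.11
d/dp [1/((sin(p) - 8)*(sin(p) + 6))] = 2*(1 - sin(p))*cos(p)/((sin(p) - 8)^2*(sin(p) + 6)^2)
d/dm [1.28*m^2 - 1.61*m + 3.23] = 2.56*m - 1.61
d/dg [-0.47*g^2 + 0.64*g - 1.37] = 0.64 - 0.94*g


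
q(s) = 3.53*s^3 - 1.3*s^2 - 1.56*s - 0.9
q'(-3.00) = 101.55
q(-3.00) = -103.23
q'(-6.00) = 395.28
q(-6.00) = -800.82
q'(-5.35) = 315.46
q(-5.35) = -570.31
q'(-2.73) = 84.46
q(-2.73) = -78.15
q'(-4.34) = 209.19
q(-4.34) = -307.18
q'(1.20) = 10.57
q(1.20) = 1.46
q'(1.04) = 7.19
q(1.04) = 0.04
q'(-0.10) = -1.19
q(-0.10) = -0.76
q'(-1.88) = 40.76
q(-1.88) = -26.02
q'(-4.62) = 236.49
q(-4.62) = -369.54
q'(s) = 10.59*s^2 - 2.6*s - 1.56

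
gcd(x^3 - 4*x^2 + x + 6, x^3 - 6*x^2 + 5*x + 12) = x^2 - 2*x - 3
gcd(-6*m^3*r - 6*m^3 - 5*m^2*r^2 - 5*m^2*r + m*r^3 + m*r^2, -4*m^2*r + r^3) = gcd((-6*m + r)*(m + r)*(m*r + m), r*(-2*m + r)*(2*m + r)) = 1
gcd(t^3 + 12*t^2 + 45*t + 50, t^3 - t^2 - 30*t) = t + 5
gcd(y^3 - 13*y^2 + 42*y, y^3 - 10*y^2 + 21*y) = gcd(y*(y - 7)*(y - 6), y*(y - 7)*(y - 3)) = y^2 - 7*y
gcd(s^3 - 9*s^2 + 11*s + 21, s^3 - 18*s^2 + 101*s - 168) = s^2 - 10*s + 21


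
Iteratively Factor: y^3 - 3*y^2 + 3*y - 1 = (y - 1)*(y^2 - 2*y + 1) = (y - 1)^2*(y - 1)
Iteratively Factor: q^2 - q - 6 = (q - 3)*(q + 2)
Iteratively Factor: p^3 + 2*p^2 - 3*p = (p)*(p^2 + 2*p - 3) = p*(p - 1)*(p + 3)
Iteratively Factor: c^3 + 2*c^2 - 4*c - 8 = (c + 2)*(c^2 - 4) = (c + 2)^2*(c - 2)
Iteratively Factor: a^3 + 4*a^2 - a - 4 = (a - 1)*(a^2 + 5*a + 4) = (a - 1)*(a + 4)*(a + 1)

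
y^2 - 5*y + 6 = (y - 3)*(y - 2)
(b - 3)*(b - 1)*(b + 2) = b^3 - 2*b^2 - 5*b + 6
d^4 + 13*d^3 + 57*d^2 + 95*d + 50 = (d + 1)*(d + 2)*(d + 5)^2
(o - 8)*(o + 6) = o^2 - 2*o - 48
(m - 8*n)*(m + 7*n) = m^2 - m*n - 56*n^2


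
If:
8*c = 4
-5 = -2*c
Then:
No Solution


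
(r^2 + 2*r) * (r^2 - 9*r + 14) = r^4 - 7*r^3 - 4*r^2 + 28*r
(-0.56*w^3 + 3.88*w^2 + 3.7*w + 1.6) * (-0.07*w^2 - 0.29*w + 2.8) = 0.0392*w^5 - 0.1092*w^4 - 2.9522*w^3 + 9.679*w^2 + 9.896*w + 4.48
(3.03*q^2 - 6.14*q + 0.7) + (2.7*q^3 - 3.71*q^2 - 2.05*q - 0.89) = 2.7*q^3 - 0.68*q^2 - 8.19*q - 0.19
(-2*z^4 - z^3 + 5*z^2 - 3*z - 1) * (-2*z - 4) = 4*z^5 + 10*z^4 - 6*z^3 - 14*z^2 + 14*z + 4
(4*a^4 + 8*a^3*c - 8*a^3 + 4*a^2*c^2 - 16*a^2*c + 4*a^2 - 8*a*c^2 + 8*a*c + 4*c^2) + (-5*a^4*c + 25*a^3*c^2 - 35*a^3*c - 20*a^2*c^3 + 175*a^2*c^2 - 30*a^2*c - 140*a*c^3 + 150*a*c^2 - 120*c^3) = -5*a^4*c + 4*a^4 + 25*a^3*c^2 - 27*a^3*c - 8*a^3 - 20*a^2*c^3 + 179*a^2*c^2 - 46*a^2*c + 4*a^2 - 140*a*c^3 + 142*a*c^2 + 8*a*c - 120*c^3 + 4*c^2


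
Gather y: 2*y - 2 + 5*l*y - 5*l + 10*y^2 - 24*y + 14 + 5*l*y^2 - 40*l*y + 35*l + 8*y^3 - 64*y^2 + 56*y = 30*l + 8*y^3 + y^2*(5*l - 54) + y*(34 - 35*l) + 12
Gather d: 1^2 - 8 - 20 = -27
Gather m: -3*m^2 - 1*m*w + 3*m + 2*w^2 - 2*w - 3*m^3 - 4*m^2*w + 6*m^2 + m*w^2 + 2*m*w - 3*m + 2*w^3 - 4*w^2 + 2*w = -3*m^3 + m^2*(3 - 4*w) + m*(w^2 + w) + 2*w^3 - 2*w^2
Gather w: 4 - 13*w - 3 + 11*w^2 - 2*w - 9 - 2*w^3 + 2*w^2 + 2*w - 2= -2*w^3 + 13*w^2 - 13*w - 10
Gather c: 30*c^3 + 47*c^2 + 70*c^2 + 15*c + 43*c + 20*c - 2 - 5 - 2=30*c^3 + 117*c^2 + 78*c - 9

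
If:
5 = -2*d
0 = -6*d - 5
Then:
No Solution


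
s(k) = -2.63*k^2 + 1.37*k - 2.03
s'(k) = 1.37 - 5.26*k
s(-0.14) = -2.27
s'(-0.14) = 2.11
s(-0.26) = -2.56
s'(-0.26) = 2.74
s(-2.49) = -21.75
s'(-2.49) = 14.47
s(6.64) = -108.89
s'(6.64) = -33.56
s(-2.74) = -25.53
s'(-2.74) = 15.78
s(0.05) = -1.97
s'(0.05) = 1.11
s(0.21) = -1.86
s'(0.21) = 0.27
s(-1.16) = -7.16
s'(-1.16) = 7.47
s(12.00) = -364.31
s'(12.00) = -61.75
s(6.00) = -88.49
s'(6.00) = -30.19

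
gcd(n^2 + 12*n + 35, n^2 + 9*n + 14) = n + 7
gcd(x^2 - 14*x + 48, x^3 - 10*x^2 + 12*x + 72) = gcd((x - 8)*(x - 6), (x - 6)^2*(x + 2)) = x - 6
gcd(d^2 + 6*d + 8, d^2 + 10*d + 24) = d + 4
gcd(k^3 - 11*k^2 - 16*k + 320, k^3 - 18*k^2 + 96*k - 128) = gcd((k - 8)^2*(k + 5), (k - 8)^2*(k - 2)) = k^2 - 16*k + 64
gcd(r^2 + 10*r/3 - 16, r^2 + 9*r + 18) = r + 6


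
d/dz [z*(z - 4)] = 2*z - 4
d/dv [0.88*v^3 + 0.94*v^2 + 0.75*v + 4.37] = 2.64*v^2 + 1.88*v + 0.75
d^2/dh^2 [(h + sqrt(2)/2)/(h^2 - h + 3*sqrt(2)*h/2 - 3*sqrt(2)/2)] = 2*((2*h + sqrt(2))*(4*h - 2 + 3*sqrt(2))^2 + 4*(-3*h - 2*sqrt(2) + 1)*(2*h^2 - 2*h + 3*sqrt(2)*h - 3*sqrt(2)))/(2*h^2 - 2*h + 3*sqrt(2)*h - 3*sqrt(2))^3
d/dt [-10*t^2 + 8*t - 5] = 8 - 20*t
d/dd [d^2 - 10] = 2*d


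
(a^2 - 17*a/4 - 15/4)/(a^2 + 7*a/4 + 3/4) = (a - 5)/(a + 1)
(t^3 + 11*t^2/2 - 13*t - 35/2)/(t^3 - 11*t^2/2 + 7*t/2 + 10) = (t + 7)/(t - 4)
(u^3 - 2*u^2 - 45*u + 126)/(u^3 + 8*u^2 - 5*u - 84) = (u - 6)/(u + 4)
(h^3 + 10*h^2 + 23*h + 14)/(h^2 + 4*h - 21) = (h^2 + 3*h + 2)/(h - 3)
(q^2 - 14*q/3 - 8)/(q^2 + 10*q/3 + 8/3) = (q - 6)/(q + 2)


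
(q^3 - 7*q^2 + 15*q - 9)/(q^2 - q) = q - 6 + 9/q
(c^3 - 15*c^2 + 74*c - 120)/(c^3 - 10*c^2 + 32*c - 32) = (c^2 - 11*c + 30)/(c^2 - 6*c + 8)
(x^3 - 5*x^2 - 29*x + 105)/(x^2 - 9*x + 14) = (x^2 + 2*x - 15)/(x - 2)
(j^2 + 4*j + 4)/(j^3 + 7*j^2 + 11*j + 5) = (j^2 + 4*j + 4)/(j^3 + 7*j^2 + 11*j + 5)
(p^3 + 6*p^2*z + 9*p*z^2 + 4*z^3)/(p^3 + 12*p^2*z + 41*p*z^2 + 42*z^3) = (p^3 + 6*p^2*z + 9*p*z^2 + 4*z^3)/(p^3 + 12*p^2*z + 41*p*z^2 + 42*z^3)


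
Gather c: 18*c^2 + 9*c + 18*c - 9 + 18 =18*c^2 + 27*c + 9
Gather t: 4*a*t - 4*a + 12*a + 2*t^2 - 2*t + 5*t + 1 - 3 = 8*a + 2*t^2 + t*(4*a + 3) - 2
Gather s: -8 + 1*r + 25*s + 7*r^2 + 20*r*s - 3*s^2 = 7*r^2 + r - 3*s^2 + s*(20*r + 25) - 8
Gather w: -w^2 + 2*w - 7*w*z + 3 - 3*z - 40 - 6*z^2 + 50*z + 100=-w^2 + w*(2 - 7*z) - 6*z^2 + 47*z + 63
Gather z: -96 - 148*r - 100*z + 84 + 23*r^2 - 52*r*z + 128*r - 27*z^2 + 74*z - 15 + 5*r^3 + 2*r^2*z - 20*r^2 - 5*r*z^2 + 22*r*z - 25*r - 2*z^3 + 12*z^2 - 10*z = 5*r^3 + 3*r^2 - 45*r - 2*z^3 + z^2*(-5*r - 15) + z*(2*r^2 - 30*r - 36) - 27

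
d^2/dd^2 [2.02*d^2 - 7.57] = 4.04000000000000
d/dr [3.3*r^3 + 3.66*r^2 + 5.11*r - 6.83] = 9.9*r^2 + 7.32*r + 5.11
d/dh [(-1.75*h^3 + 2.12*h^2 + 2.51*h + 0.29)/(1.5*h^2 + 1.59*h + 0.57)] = (-2.625*h^4 - 5.565*h^3 - 3.3867*h^2 + 1.5468*h + 0.9696)/(2.25*h^4 + 4.77*h^3 + 4.2381*h^2 + 1.8126*h + 0.3249)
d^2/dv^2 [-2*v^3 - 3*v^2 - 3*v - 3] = -12*v - 6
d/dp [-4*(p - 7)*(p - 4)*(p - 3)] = -12*p^2 + 112*p - 244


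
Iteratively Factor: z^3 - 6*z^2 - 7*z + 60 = (z - 5)*(z^2 - z - 12) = (z - 5)*(z - 4)*(z + 3)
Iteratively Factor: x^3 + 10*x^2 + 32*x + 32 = (x + 4)*(x^2 + 6*x + 8) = (x + 4)^2*(x + 2)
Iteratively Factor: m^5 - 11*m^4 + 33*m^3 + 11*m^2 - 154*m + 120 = (m - 3)*(m^4 - 8*m^3 + 9*m^2 + 38*m - 40) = (m - 5)*(m - 3)*(m^3 - 3*m^2 - 6*m + 8) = (m - 5)*(m - 3)*(m + 2)*(m^2 - 5*m + 4) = (m - 5)*(m - 3)*(m - 1)*(m + 2)*(m - 4)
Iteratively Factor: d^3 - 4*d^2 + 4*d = (d)*(d^2 - 4*d + 4) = d*(d - 2)*(d - 2)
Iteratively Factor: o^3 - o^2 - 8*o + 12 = (o + 3)*(o^2 - 4*o + 4) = (o - 2)*(o + 3)*(o - 2)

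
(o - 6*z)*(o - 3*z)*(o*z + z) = o^3*z - 9*o^2*z^2 + o^2*z + 18*o*z^3 - 9*o*z^2 + 18*z^3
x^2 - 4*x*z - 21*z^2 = (x - 7*z)*(x + 3*z)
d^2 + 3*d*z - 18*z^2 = (d - 3*z)*(d + 6*z)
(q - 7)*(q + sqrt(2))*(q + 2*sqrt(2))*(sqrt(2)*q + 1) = sqrt(2)*q^4 - 7*sqrt(2)*q^3 + 7*q^3 - 49*q^2 + 7*sqrt(2)*q^2 - 49*sqrt(2)*q + 4*q - 28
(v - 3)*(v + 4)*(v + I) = v^3 + v^2 + I*v^2 - 12*v + I*v - 12*I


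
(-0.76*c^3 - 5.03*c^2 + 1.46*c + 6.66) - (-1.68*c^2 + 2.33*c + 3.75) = -0.76*c^3 - 3.35*c^2 - 0.87*c + 2.91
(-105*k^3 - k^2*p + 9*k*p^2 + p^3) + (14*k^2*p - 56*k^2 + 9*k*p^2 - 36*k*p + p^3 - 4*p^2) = -105*k^3 + 13*k^2*p - 56*k^2 + 18*k*p^2 - 36*k*p + 2*p^3 - 4*p^2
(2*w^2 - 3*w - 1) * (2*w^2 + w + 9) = 4*w^4 - 4*w^3 + 13*w^2 - 28*w - 9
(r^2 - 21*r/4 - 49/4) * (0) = 0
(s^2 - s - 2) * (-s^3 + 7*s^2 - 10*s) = -s^5 + 8*s^4 - 15*s^3 - 4*s^2 + 20*s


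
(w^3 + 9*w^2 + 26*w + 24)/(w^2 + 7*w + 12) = w + 2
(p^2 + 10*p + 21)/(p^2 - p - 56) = (p + 3)/(p - 8)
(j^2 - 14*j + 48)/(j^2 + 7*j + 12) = (j^2 - 14*j + 48)/(j^2 + 7*j + 12)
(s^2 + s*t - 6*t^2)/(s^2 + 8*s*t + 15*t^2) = (s - 2*t)/(s + 5*t)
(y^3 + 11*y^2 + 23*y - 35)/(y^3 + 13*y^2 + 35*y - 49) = (y + 5)/(y + 7)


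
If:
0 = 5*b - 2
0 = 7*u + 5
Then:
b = 2/5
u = -5/7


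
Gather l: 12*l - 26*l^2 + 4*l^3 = 4*l^3 - 26*l^2 + 12*l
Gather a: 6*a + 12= 6*a + 12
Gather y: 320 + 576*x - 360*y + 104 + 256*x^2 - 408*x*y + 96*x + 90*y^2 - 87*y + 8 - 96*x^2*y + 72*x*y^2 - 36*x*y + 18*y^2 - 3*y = 256*x^2 + 672*x + y^2*(72*x + 108) + y*(-96*x^2 - 444*x - 450) + 432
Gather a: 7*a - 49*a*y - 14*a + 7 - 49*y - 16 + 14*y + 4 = a*(-49*y - 7) - 35*y - 5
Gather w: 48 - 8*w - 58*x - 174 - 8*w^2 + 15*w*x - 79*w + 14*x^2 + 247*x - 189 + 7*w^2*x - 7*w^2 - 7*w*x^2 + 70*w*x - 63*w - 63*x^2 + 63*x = w^2*(7*x - 15) + w*(-7*x^2 + 85*x - 150) - 49*x^2 + 252*x - 315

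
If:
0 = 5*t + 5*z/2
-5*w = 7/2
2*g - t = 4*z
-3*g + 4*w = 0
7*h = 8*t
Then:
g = -14/15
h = 32/105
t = 4/15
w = -7/10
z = -8/15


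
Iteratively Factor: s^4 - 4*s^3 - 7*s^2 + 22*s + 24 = (s - 4)*(s^3 - 7*s - 6) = (s - 4)*(s - 3)*(s^2 + 3*s + 2) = (s - 4)*(s - 3)*(s + 1)*(s + 2)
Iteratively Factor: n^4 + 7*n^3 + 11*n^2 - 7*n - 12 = (n - 1)*(n^3 + 8*n^2 + 19*n + 12) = (n - 1)*(n + 3)*(n^2 + 5*n + 4) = (n - 1)*(n + 1)*(n + 3)*(n + 4)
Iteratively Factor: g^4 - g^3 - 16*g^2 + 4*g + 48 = (g + 3)*(g^3 - 4*g^2 - 4*g + 16) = (g + 2)*(g + 3)*(g^2 - 6*g + 8) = (g - 4)*(g + 2)*(g + 3)*(g - 2)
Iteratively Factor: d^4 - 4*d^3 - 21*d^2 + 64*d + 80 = (d - 4)*(d^3 - 21*d - 20) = (d - 4)*(d + 4)*(d^2 - 4*d - 5) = (d - 4)*(d + 1)*(d + 4)*(d - 5)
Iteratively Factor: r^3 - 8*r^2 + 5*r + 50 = (r - 5)*(r^2 - 3*r - 10) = (r - 5)^2*(r + 2)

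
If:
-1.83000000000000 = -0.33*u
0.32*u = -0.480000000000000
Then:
No Solution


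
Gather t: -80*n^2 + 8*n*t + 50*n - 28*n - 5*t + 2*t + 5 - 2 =-80*n^2 + 22*n + t*(8*n - 3) + 3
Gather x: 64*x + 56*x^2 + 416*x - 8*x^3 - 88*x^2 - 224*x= -8*x^3 - 32*x^2 + 256*x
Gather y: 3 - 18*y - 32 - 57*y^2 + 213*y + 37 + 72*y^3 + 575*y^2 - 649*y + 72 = 72*y^3 + 518*y^2 - 454*y + 80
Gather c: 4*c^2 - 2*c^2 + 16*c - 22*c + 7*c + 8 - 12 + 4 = 2*c^2 + c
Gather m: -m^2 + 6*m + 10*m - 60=-m^2 + 16*m - 60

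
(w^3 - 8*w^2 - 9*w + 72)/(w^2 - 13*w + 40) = (w^2 - 9)/(w - 5)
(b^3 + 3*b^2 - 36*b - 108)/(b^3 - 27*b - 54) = (b + 6)/(b + 3)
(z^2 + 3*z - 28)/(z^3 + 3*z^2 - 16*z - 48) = (z + 7)/(z^2 + 7*z + 12)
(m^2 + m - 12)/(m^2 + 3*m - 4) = (m - 3)/(m - 1)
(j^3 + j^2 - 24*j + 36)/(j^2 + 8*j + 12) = (j^2 - 5*j + 6)/(j + 2)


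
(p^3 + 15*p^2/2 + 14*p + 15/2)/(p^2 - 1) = (2*p^2 + 13*p + 15)/(2*(p - 1))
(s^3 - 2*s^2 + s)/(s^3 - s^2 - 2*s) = (-s^2 + 2*s - 1)/(-s^2 + s + 2)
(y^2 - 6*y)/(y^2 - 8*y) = (y - 6)/(y - 8)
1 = 1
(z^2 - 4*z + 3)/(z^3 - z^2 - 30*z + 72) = (z - 1)/(z^2 + 2*z - 24)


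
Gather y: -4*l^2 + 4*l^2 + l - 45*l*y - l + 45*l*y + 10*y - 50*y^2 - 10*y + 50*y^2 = 0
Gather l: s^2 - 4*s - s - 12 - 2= s^2 - 5*s - 14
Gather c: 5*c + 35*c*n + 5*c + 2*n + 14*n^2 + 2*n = c*(35*n + 10) + 14*n^2 + 4*n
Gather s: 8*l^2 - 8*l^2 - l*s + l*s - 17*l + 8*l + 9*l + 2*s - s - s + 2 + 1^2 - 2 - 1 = 0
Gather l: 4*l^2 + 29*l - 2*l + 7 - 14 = 4*l^2 + 27*l - 7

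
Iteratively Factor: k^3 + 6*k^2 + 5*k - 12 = (k + 4)*(k^2 + 2*k - 3) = (k - 1)*(k + 4)*(k + 3)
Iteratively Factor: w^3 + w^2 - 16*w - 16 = (w + 4)*(w^2 - 3*w - 4) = (w - 4)*(w + 4)*(w + 1)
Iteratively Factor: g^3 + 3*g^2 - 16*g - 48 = (g - 4)*(g^2 + 7*g + 12) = (g - 4)*(g + 4)*(g + 3)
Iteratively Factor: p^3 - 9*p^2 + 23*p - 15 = (p - 1)*(p^2 - 8*p + 15) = (p - 3)*(p - 1)*(p - 5)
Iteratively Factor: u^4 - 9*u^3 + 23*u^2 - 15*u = (u)*(u^3 - 9*u^2 + 23*u - 15) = u*(u - 5)*(u^2 - 4*u + 3) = u*(u - 5)*(u - 1)*(u - 3)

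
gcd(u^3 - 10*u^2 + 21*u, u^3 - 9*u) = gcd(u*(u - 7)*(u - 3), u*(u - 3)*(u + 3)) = u^2 - 3*u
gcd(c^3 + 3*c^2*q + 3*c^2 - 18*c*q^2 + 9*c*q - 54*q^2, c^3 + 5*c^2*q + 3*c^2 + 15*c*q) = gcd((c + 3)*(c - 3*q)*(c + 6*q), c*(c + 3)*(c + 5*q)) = c + 3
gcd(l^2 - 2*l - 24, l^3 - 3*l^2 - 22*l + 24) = l^2 - 2*l - 24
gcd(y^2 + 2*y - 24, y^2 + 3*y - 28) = y - 4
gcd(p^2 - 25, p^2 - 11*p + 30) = p - 5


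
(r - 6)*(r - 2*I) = r^2 - 6*r - 2*I*r + 12*I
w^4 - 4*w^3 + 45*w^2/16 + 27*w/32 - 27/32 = (w - 3)*(w - 3/4)^2*(w + 1/2)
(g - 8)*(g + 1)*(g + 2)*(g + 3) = g^4 - 2*g^3 - 37*g^2 - 82*g - 48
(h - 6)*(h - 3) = h^2 - 9*h + 18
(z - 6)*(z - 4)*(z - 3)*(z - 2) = z^4 - 15*z^3 + 80*z^2 - 180*z + 144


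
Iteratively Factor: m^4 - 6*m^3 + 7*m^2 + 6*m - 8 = (m - 4)*(m^3 - 2*m^2 - m + 2) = (m - 4)*(m - 2)*(m^2 - 1) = (m - 4)*(m - 2)*(m - 1)*(m + 1)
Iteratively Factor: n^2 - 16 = (n - 4)*(n + 4)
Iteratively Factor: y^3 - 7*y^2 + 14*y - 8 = (y - 2)*(y^2 - 5*y + 4) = (y - 4)*(y - 2)*(y - 1)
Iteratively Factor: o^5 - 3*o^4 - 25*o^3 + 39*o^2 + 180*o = (o - 5)*(o^4 + 2*o^3 - 15*o^2 - 36*o) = (o - 5)*(o + 3)*(o^3 - o^2 - 12*o) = (o - 5)*(o + 3)^2*(o^2 - 4*o) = (o - 5)*(o - 4)*(o + 3)^2*(o)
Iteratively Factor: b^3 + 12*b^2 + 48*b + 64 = (b + 4)*(b^2 + 8*b + 16) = (b + 4)^2*(b + 4)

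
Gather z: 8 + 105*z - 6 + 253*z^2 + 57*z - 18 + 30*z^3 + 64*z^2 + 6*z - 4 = 30*z^3 + 317*z^2 + 168*z - 20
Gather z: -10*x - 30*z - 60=-10*x - 30*z - 60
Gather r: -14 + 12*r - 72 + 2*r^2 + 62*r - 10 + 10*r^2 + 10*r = 12*r^2 + 84*r - 96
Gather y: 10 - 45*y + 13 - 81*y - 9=14 - 126*y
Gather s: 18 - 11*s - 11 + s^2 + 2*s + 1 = s^2 - 9*s + 8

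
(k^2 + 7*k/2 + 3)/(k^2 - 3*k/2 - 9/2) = (k + 2)/(k - 3)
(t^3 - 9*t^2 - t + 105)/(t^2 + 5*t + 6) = (t^2 - 12*t + 35)/(t + 2)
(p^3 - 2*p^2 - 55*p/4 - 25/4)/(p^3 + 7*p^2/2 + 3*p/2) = (2*p^2 - 5*p - 25)/(2*p*(p + 3))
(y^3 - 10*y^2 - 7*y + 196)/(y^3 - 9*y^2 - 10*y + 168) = (y - 7)/(y - 6)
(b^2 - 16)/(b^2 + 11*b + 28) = (b - 4)/(b + 7)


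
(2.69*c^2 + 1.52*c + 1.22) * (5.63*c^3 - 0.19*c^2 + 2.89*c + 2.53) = 15.1447*c^5 + 8.0465*c^4 + 14.3539*c^3 + 10.9667*c^2 + 7.3714*c + 3.0866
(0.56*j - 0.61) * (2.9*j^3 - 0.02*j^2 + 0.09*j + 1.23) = 1.624*j^4 - 1.7802*j^3 + 0.0626*j^2 + 0.6339*j - 0.7503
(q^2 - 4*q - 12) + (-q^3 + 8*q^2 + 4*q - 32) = -q^3 + 9*q^2 - 44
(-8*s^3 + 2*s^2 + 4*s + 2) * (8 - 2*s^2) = 16*s^5 - 4*s^4 - 72*s^3 + 12*s^2 + 32*s + 16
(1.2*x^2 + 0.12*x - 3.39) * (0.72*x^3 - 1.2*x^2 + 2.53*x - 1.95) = 0.864*x^5 - 1.3536*x^4 + 0.4512*x^3 + 2.0316*x^2 - 8.8107*x + 6.6105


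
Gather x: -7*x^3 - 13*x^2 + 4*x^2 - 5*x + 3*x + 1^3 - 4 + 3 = -7*x^3 - 9*x^2 - 2*x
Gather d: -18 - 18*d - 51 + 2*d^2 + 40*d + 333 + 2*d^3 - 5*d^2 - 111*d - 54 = 2*d^3 - 3*d^2 - 89*d + 210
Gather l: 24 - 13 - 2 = 9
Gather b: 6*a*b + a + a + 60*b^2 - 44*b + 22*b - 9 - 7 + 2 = 2*a + 60*b^2 + b*(6*a - 22) - 14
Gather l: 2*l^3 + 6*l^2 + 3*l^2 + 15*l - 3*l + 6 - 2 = 2*l^3 + 9*l^2 + 12*l + 4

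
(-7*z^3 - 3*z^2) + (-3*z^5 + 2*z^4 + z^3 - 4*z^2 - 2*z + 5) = -3*z^5 + 2*z^4 - 6*z^3 - 7*z^2 - 2*z + 5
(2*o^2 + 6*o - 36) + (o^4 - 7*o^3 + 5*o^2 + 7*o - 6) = o^4 - 7*o^3 + 7*o^2 + 13*o - 42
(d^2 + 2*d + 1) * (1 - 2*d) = -2*d^3 - 3*d^2 + 1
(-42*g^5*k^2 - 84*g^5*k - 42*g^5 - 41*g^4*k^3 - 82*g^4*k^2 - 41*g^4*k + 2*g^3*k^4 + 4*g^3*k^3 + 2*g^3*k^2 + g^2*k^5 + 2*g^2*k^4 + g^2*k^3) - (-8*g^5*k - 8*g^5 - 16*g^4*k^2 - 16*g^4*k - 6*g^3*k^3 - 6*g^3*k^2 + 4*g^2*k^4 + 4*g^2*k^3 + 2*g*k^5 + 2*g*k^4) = -42*g^5*k^2 - 76*g^5*k - 34*g^5 - 41*g^4*k^3 - 66*g^4*k^2 - 25*g^4*k + 2*g^3*k^4 + 10*g^3*k^3 + 8*g^3*k^2 + g^2*k^5 - 2*g^2*k^4 - 3*g^2*k^3 - 2*g*k^5 - 2*g*k^4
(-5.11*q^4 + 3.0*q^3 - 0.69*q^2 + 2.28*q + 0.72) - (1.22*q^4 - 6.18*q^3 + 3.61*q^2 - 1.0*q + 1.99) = -6.33*q^4 + 9.18*q^3 - 4.3*q^2 + 3.28*q - 1.27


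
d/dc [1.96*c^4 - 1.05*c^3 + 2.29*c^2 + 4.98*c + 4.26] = 7.84*c^3 - 3.15*c^2 + 4.58*c + 4.98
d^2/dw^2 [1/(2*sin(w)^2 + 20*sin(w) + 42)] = (-2*sin(w)^4 - 15*sin(w)^3 - 5*sin(w)^2 + 135*sin(w) + 79)/(sin(w)^2 + 10*sin(w) + 21)^3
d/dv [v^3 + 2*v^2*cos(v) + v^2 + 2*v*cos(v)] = -2*v^2*sin(v) + 3*v^2 - 2*v*sin(v) + 4*v*cos(v) + 2*v + 2*cos(v)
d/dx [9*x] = 9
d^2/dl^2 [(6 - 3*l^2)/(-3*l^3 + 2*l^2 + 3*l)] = 18*(3*l^6 - 27*l^4 + 30*l^3 + 10*l^2 - 12*l - 6)/(l^3*(27*l^6 - 54*l^5 - 45*l^4 + 100*l^3 + 45*l^2 - 54*l - 27))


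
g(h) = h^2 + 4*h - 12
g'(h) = 2*h + 4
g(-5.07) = -6.58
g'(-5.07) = -6.14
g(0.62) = -9.14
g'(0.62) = 5.24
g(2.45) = 3.80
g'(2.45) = 8.90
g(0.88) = -7.71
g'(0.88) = 5.76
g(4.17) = 22.07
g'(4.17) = 12.34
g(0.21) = -11.12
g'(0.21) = 4.42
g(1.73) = -2.09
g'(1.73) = 7.46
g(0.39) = -10.29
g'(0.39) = 4.78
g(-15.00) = 153.00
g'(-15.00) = -26.00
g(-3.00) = -15.00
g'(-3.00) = -2.00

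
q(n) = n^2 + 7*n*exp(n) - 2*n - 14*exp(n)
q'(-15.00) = -32.00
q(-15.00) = 255.00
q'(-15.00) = -32.00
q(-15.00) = 255.00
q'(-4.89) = -12.09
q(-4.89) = 33.33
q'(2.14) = 70.11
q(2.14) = 8.63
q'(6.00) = 14130.01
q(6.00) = 11320.01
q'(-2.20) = -8.88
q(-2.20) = 5.98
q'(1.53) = 18.19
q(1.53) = -15.91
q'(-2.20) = -8.88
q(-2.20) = 5.98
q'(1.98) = 51.65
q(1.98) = -1.05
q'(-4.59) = -11.58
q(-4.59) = 29.78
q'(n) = 7*n*exp(n) + 2*n - 7*exp(n) - 2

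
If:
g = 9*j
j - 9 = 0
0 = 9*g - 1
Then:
No Solution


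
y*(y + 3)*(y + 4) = y^3 + 7*y^2 + 12*y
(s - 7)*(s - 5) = s^2 - 12*s + 35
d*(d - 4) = d^2 - 4*d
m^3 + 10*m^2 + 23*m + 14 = (m + 1)*(m + 2)*(m + 7)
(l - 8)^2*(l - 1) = l^3 - 17*l^2 + 80*l - 64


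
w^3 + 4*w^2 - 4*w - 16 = (w - 2)*(w + 2)*(w + 4)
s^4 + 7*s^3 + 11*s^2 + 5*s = s*(s + 1)^2*(s + 5)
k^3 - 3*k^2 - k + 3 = (k - 3)*(k - 1)*(k + 1)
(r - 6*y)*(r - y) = r^2 - 7*r*y + 6*y^2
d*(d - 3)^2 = d^3 - 6*d^2 + 9*d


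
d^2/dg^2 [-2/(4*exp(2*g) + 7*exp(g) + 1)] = 2*(-2*(8*exp(g) + 7)^2*exp(g) + (16*exp(g) + 7)*(4*exp(2*g) + 7*exp(g) + 1))*exp(g)/(4*exp(2*g) + 7*exp(g) + 1)^3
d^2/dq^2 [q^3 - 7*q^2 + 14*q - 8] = 6*q - 14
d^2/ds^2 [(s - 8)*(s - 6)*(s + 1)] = 6*s - 26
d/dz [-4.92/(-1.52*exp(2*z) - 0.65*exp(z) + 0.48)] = (-14.9568*exp(z) - 3.198)*exp(z)/(1.52*exp(2*z) + 0.65*exp(z) - 0.48)^2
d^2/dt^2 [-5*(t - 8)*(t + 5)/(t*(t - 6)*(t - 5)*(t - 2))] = 10*(-3*t^8 + 57*t^7 - 29*t^6 - 6171*t^5 + 56076*t^4 - 218468*t^3 + 418080*t^2 - 374400*t + 144000)/(t^3*(t^9 - 39*t^8 + 663*t^7 - 6433*t^6 + 39156*t^5 - 154596*t^4 + 394768*t^3 - 627120*t^2 + 561600*t - 216000))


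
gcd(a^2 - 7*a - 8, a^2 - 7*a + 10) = 1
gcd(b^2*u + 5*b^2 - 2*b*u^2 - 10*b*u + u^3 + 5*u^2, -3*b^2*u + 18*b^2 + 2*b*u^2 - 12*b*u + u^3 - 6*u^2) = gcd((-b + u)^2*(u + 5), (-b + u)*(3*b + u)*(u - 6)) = -b + u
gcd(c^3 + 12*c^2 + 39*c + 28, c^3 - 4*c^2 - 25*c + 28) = c + 4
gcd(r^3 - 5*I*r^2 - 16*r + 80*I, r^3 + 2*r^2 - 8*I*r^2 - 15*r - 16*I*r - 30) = r - 5*I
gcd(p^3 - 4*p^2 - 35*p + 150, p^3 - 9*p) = 1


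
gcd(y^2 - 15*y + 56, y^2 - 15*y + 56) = y^2 - 15*y + 56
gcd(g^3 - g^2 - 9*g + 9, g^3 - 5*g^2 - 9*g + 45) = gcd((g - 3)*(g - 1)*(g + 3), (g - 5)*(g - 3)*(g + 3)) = g^2 - 9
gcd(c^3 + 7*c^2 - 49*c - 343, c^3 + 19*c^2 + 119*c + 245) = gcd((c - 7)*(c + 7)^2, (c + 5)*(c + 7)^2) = c^2 + 14*c + 49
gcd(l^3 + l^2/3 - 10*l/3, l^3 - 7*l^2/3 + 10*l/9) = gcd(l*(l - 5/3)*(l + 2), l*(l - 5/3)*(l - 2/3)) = l^2 - 5*l/3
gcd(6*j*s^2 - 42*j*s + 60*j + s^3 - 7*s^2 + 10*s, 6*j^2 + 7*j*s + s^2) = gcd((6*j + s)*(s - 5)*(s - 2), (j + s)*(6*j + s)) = 6*j + s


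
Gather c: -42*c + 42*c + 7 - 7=0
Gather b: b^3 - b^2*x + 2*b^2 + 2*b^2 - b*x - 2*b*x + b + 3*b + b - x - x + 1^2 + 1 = b^3 + b^2*(4 - x) + b*(5 - 3*x) - 2*x + 2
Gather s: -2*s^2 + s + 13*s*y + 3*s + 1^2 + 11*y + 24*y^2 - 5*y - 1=-2*s^2 + s*(13*y + 4) + 24*y^2 + 6*y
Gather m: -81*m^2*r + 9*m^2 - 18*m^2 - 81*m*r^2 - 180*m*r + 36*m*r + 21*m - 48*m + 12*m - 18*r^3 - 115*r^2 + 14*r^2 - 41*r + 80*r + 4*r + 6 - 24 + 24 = m^2*(-81*r - 9) + m*(-81*r^2 - 144*r - 15) - 18*r^3 - 101*r^2 + 43*r + 6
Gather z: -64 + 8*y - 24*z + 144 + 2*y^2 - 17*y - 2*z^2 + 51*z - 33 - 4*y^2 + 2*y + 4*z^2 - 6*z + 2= -2*y^2 - 7*y + 2*z^2 + 21*z + 49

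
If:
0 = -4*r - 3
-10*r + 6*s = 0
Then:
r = -3/4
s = -5/4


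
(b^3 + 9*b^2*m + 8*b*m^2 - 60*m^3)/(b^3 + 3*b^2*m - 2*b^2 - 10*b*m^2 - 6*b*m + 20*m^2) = (b + 6*m)/(b - 2)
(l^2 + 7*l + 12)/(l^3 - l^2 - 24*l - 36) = (l + 4)/(l^2 - 4*l - 12)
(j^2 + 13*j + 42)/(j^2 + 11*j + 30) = (j + 7)/(j + 5)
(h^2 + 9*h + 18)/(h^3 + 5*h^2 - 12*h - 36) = (h + 3)/(h^2 - h - 6)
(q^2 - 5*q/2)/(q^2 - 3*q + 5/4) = 2*q/(2*q - 1)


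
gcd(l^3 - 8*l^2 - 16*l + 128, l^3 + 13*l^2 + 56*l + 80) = l + 4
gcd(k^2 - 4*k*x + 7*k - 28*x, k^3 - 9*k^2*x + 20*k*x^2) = -k + 4*x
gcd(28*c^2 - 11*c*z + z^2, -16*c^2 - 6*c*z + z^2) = 1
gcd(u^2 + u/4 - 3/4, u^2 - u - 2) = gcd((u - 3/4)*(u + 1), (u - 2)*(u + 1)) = u + 1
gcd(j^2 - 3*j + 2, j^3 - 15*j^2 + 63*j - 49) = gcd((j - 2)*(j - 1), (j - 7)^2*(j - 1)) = j - 1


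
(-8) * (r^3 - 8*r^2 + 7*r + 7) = -8*r^3 + 64*r^2 - 56*r - 56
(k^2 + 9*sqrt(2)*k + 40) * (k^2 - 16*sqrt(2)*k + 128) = k^4 - 7*sqrt(2)*k^3 - 120*k^2 + 512*sqrt(2)*k + 5120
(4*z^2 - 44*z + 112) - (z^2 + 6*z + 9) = 3*z^2 - 50*z + 103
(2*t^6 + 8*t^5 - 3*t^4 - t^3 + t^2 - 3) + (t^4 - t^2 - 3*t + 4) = 2*t^6 + 8*t^5 - 2*t^4 - t^3 - 3*t + 1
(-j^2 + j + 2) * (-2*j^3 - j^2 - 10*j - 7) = 2*j^5 - j^4 + 5*j^3 - 5*j^2 - 27*j - 14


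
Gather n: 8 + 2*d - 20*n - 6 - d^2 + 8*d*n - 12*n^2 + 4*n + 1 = -d^2 + 2*d - 12*n^2 + n*(8*d - 16) + 3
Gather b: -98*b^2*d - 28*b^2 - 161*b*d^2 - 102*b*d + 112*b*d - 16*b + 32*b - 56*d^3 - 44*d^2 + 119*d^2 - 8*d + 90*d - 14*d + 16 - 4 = b^2*(-98*d - 28) + b*(-161*d^2 + 10*d + 16) - 56*d^3 + 75*d^2 + 68*d + 12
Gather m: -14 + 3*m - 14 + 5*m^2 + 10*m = 5*m^2 + 13*m - 28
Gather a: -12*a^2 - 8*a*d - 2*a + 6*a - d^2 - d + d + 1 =-12*a^2 + a*(4 - 8*d) - d^2 + 1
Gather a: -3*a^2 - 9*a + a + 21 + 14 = -3*a^2 - 8*a + 35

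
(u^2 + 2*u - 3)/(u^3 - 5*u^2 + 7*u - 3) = (u + 3)/(u^2 - 4*u + 3)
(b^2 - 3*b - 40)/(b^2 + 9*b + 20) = (b - 8)/(b + 4)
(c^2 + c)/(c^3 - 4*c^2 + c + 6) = c/(c^2 - 5*c + 6)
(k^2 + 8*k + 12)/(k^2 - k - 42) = (k + 2)/(k - 7)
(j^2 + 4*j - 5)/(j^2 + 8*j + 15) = (j - 1)/(j + 3)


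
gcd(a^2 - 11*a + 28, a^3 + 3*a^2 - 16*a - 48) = a - 4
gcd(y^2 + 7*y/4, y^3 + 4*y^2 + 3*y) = y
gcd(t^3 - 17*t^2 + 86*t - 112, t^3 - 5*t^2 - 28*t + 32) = t - 8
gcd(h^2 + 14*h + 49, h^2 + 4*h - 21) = h + 7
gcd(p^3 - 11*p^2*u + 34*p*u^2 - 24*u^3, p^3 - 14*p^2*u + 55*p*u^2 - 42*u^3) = p^2 - 7*p*u + 6*u^2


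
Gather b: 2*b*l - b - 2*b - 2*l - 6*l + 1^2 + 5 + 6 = b*(2*l - 3) - 8*l + 12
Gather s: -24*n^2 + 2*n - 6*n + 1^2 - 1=-24*n^2 - 4*n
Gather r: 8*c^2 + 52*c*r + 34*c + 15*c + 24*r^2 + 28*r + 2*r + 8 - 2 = 8*c^2 + 49*c + 24*r^2 + r*(52*c + 30) + 6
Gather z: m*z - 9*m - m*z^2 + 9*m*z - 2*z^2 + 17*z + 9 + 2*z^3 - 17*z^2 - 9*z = -9*m + 2*z^3 + z^2*(-m - 19) + z*(10*m + 8) + 9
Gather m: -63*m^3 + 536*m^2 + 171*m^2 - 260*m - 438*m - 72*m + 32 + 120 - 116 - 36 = -63*m^3 + 707*m^2 - 770*m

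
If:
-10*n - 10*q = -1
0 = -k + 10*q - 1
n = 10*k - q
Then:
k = 1/100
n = -1/1000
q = 101/1000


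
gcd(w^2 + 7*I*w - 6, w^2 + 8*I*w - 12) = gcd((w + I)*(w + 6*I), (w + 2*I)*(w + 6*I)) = w + 6*I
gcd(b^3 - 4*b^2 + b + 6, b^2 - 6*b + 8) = b - 2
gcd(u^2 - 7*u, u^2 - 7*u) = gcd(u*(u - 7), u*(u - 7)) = u^2 - 7*u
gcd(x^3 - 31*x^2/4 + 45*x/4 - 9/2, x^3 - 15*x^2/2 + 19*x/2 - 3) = x^2 - 7*x + 6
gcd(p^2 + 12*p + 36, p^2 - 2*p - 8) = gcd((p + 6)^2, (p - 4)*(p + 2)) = 1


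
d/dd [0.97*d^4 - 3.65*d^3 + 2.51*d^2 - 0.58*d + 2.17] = 3.88*d^3 - 10.95*d^2 + 5.02*d - 0.58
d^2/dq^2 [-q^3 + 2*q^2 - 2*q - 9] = 4 - 6*q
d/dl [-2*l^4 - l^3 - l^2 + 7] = l*(-8*l^2 - 3*l - 2)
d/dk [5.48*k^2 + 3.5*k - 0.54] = 10.96*k + 3.5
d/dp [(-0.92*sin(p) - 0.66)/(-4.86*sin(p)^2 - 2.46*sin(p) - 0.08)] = (-6.4152*sin(p) + 2.2356*cos(2*p) - 3.7856)*cos(p)/(4.86*sin(p)^2 + 2.46*sin(p) + 0.08)^2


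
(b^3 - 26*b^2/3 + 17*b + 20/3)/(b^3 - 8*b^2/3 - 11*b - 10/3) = (b - 4)/(b + 2)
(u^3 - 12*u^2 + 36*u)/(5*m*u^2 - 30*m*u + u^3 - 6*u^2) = (u - 6)/(5*m + u)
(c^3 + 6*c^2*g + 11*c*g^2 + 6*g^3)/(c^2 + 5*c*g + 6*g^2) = c + g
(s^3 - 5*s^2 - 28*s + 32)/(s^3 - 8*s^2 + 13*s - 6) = (s^2 - 4*s - 32)/(s^2 - 7*s + 6)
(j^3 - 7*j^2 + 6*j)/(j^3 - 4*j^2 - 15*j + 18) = j/(j + 3)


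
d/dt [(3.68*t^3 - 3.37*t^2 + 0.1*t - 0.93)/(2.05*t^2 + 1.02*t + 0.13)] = (7.544*t^4 + 7.5072*t^3 - 2.2072*t^2 + 2.9368*t + 0.9616)/(4.2025*t^4 + 4.182*t^3 + 1.5734*t^2 + 0.2652*t + 0.0169)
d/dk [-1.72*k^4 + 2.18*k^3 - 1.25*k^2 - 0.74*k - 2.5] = -6.88*k^3 + 6.54*k^2 - 2.5*k - 0.74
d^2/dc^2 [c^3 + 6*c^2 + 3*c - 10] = 6*c + 12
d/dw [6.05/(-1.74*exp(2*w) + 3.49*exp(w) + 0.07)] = (21.054*exp(w) - 21.1145)*exp(w)/(-1.74*exp(2*w) + 3.49*exp(w) + 0.07)^2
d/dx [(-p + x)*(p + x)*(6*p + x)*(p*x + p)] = p*(-6*p^3 - 2*p^2*x - p^2 + 18*p*x^2 + 12*p*x + 4*x^3 + 3*x^2)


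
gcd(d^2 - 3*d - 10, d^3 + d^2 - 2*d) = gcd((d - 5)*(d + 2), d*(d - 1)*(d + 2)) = d + 2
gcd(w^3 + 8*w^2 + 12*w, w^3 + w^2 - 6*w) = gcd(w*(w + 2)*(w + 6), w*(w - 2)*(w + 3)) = w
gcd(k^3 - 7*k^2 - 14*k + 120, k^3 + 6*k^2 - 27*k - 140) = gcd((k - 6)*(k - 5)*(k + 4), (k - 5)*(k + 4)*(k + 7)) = k^2 - k - 20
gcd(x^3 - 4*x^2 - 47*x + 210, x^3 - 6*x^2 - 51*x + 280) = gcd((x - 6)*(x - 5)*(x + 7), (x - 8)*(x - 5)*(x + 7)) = x^2 + 2*x - 35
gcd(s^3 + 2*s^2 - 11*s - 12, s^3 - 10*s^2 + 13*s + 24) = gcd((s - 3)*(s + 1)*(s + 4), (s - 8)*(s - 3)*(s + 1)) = s^2 - 2*s - 3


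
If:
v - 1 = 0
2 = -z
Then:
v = 1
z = -2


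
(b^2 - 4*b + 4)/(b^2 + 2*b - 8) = (b - 2)/(b + 4)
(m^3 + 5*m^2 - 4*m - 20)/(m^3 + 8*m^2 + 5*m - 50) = (m + 2)/(m + 5)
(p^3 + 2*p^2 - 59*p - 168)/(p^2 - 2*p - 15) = (p^2 - p - 56)/(p - 5)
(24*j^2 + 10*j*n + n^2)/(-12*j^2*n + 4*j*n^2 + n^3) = (-4*j - n)/(n*(2*j - n))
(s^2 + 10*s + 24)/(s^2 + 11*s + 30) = (s + 4)/(s + 5)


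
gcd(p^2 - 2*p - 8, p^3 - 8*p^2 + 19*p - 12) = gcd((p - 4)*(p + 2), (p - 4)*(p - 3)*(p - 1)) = p - 4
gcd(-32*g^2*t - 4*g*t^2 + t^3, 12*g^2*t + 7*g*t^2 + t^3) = 4*g*t + t^2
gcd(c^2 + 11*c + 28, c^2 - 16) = c + 4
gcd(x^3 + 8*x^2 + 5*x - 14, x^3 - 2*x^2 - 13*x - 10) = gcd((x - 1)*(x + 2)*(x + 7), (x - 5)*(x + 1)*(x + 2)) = x + 2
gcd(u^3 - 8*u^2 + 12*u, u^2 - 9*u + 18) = u - 6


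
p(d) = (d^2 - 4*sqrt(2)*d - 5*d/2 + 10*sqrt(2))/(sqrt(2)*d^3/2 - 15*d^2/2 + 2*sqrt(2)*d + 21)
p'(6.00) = -0.05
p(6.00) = -0.02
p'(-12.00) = -0.00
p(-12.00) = -0.11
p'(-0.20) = -0.66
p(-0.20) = 0.79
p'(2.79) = 0.09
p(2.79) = 0.06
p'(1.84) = 0.77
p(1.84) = 0.48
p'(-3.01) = -0.38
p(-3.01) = -0.64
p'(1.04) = -0.11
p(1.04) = 0.41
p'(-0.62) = -1.55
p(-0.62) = 1.21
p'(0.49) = -0.25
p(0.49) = 0.50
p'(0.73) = -0.18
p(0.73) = 0.45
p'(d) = (2*d - 4*sqrt(2) - 5/2)/(sqrt(2)*d^3/2 - 15*d^2/2 + 2*sqrt(2)*d + 21) + (-3*sqrt(2)*d^2/2 + 15*d - 2*sqrt(2))*(d^2 - 4*sqrt(2)*d - 5*d/2 + 10*sqrt(2))/(sqrt(2)*d^3/2 - 15*d^2/2 + 2*sqrt(2)*d + 21)^2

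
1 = 1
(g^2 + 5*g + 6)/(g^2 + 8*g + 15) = (g + 2)/(g + 5)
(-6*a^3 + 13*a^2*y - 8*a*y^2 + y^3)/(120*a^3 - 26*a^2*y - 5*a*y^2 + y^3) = (a^2 - 2*a*y + y^2)/(-20*a^2 + a*y + y^2)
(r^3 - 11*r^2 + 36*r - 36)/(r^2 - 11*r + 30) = (r^2 - 5*r + 6)/(r - 5)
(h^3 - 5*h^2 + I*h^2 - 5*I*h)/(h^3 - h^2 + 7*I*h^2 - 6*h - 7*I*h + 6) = h*(h - 5)/(h^2 + h*(-1 + 6*I) - 6*I)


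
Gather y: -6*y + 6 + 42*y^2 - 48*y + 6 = 42*y^2 - 54*y + 12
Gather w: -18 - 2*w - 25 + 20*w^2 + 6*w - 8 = 20*w^2 + 4*w - 51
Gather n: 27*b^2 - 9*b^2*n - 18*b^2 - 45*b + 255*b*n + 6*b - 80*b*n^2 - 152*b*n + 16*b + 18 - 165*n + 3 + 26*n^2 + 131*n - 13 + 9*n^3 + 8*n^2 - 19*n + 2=9*b^2 - 23*b + 9*n^3 + n^2*(34 - 80*b) + n*(-9*b^2 + 103*b - 53) + 10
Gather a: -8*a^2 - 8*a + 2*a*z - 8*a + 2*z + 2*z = -8*a^2 + a*(2*z - 16) + 4*z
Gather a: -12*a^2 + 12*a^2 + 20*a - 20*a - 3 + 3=0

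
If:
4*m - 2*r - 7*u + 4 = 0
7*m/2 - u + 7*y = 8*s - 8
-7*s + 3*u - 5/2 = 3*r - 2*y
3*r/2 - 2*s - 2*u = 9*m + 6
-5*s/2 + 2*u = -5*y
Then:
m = -6177/5360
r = -57801/34840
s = 38653/69680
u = 337/871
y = 51/416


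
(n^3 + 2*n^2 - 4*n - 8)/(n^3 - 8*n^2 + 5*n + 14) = (n^2 + 4*n + 4)/(n^2 - 6*n - 7)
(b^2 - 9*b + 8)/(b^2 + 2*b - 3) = (b - 8)/(b + 3)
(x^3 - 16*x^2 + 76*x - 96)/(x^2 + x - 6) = (x^2 - 14*x + 48)/(x + 3)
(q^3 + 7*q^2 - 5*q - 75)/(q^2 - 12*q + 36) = (q^3 + 7*q^2 - 5*q - 75)/(q^2 - 12*q + 36)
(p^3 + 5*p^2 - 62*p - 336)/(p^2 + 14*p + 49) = (p^2 - 2*p - 48)/(p + 7)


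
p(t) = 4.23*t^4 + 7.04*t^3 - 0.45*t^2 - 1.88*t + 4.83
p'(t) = 16.92*t^3 + 21.12*t^2 - 0.9*t - 1.88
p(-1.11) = 3.16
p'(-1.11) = 2.00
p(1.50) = 46.17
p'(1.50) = 101.40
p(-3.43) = 307.38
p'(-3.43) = -433.10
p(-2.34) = 43.39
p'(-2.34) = -100.92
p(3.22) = 683.89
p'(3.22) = 779.10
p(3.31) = 756.73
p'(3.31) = 840.13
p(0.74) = 7.31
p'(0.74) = 15.88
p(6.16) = 7712.38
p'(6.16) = 4748.95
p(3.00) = 527.85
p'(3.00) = 642.34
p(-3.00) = 158.97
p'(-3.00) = -265.94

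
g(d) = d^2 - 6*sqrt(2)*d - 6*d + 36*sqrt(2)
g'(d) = 2*d - 6*sqrt(2) - 6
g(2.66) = 19.46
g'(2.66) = -9.17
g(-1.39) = 72.98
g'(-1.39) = -17.27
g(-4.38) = 133.54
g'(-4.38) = -23.25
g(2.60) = 20.01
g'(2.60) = -9.29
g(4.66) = 5.13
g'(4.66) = -5.17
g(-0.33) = 55.80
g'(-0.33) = -15.15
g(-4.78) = 143.00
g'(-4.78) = -24.05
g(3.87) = 9.83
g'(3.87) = -6.75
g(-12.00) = 368.74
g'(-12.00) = -38.49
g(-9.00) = 262.28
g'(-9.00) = -32.49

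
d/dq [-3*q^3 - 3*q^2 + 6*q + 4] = -9*q^2 - 6*q + 6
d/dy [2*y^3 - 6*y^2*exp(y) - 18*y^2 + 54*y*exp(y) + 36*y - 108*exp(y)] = -6*y^2*exp(y) + 6*y^2 + 42*y*exp(y) - 36*y - 54*exp(y) + 36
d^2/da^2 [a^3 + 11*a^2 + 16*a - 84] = 6*a + 22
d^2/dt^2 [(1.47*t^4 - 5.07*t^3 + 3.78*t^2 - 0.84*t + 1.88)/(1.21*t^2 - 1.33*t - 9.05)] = (4.304454*t^6 - 14.194026*t^5 - 80.981712*t^4 + 163.830384*t^3 + 1343.482158*t^2 - 2564.817474*t + 687.229164)/(1.771561*t^6 - 5.841759*t^5 - 33.329208*t^4 + 85.032353*t^3 + 249.28044*t^2 - 326.790975*t - 741.217625)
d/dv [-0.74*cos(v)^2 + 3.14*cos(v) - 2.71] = (1.48*cos(v) - 3.14)*sin(v)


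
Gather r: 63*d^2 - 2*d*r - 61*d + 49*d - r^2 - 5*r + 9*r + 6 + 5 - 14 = 63*d^2 - 12*d - r^2 + r*(4 - 2*d) - 3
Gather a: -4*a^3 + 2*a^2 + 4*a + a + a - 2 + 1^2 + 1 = -4*a^3 + 2*a^2 + 6*a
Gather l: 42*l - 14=42*l - 14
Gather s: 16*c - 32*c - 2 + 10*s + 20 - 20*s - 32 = -16*c - 10*s - 14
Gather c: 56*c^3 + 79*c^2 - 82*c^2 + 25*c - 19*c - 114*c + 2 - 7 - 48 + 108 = 56*c^3 - 3*c^2 - 108*c + 55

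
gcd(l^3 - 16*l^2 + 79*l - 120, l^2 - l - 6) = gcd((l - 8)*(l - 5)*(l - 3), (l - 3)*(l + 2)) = l - 3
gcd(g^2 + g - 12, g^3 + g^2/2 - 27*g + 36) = 1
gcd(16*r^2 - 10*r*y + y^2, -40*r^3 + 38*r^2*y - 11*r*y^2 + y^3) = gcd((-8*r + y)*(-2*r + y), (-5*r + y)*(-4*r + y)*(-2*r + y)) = -2*r + y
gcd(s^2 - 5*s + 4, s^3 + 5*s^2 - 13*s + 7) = s - 1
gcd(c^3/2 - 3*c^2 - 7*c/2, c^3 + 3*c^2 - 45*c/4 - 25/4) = 1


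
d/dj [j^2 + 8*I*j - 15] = 2*j + 8*I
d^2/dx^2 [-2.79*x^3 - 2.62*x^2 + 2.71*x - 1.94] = -16.74*x - 5.24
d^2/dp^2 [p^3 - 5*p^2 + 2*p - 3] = 6*p - 10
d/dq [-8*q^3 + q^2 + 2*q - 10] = -24*q^2 + 2*q + 2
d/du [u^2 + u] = 2*u + 1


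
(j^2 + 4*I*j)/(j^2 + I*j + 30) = j*(j + 4*I)/(j^2 + I*j + 30)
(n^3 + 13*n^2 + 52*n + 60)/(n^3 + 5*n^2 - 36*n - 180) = (n + 2)/(n - 6)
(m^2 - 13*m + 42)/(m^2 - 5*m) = (m^2 - 13*m + 42)/(m*(m - 5))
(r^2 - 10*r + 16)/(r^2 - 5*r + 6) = (r - 8)/(r - 3)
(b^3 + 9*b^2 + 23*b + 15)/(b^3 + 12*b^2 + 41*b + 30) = (b + 3)/(b + 6)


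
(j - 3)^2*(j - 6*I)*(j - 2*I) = j^4 - 6*j^3 - 8*I*j^3 - 3*j^2 + 48*I*j^2 + 72*j - 72*I*j - 108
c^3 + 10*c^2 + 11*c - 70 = (c - 2)*(c + 5)*(c + 7)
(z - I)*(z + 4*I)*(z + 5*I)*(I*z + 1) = I*z^4 - 7*z^3 - 3*I*z^2 - 31*z + 20*I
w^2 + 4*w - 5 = (w - 1)*(w + 5)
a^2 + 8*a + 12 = (a + 2)*(a + 6)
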